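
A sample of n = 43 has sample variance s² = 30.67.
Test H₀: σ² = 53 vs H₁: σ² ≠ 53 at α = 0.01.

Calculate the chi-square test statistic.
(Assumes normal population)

Answer: χ² = 24.3045, fail to reject H₀

Derivation:
df = n - 1 = 42
χ² = (n-1)s²/σ₀² = 42×30.67/53 = 24.3045
Critical values: χ²_{0.995,42} = 22.138, χ²_{0.005,42} = 69.336
Rejection region: χ² < 22.138 or χ² > 69.336
Decision: fail to reject H₀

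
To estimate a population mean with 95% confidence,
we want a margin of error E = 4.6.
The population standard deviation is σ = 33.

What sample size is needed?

Answer: n = 198

Derivation:
z_0.025 = 1.960
n = (z×σ/E)² = (1.960×33/4.6)²
n = 197.7081
Round up: n = 198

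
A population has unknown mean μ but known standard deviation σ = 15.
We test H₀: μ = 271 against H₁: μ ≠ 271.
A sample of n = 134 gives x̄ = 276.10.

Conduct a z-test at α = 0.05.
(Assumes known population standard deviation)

Standard error: SE = σ/√n = 15/√134 = 1.2958
z-statistic: z = (x̄ - μ₀)/SE = (276.10 - 271)/1.2958 = 3.9358
Critical value: ±1.960
p-value = 0.0001
Decision: reject H₀

Answer: z = 3.9358, reject H₀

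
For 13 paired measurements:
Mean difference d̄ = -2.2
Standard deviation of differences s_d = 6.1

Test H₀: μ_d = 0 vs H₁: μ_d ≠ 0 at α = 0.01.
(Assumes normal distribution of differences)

Answer: t = -1.3004, fail to reject H₀

Derivation:
df = n - 1 = 12
SE = s_d/√n = 6.1/√13 = 1.6918
t = d̄/SE = -2.2/1.6918 = -1.3004
Critical value: t_{0.005,12} = ±3.055
p-value ≈ 0.2179
Decision: fail to reject H₀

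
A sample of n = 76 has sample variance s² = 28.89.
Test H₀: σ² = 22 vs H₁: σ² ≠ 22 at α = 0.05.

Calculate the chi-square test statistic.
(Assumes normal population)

Answer: χ² = 98.4886, fail to reject H₀

Derivation:
df = n - 1 = 75
χ² = (n-1)s²/σ₀² = 75×28.89/22 = 98.4886
Critical values: χ²_{0.975,75} = 52.942, χ²_{0.025,75} = 100.839
Rejection region: χ² < 52.942 or χ² > 100.839
Decision: fail to reject H₀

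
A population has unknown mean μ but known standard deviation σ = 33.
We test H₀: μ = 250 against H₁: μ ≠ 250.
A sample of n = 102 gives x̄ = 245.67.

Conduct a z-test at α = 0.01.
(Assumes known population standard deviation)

Standard error: SE = σ/√n = 33/√102 = 3.2675
z-statistic: z = (x̄ - μ₀)/SE = (245.67 - 250)/3.2675 = -1.3252
Critical value: ±2.576
p-value = 0.1851
Decision: fail to reject H₀

Answer: z = -1.3252, fail to reject H₀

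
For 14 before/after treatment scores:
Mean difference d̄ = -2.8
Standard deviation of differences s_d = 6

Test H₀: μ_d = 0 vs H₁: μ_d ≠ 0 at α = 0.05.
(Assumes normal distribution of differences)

Answer: t = -1.7461, fail to reject H₀

Derivation:
df = n - 1 = 13
SE = s_d/√n = 6/√14 = 1.6036
t = d̄/SE = -2.8/1.6036 = -1.7461
Critical value: t_{0.025,13} = ±2.160
p-value ≈ 0.1044
Decision: fail to reject H₀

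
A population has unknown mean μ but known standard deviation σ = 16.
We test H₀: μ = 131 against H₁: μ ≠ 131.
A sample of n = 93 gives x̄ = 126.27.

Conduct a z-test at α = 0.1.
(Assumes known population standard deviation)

Answer: z = -2.8509, reject H₀

Derivation:
Standard error: SE = σ/√n = 16/√93 = 1.6591
z-statistic: z = (x̄ - μ₀)/SE = (126.27 - 131)/1.6591 = -2.8509
Critical value: ±1.645
p-value = 0.0044
Decision: reject H₀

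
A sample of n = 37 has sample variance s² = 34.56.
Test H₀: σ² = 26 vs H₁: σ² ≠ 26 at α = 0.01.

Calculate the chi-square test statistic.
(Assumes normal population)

df = n - 1 = 36
χ² = (n-1)s²/σ₀² = 36×34.56/26 = 47.8523
Critical values: χ²_{0.995,36} = 17.887, χ²_{0.005,36} = 61.581
Rejection region: χ² < 17.887 or χ² > 61.581
Decision: fail to reject H₀

Answer: χ² = 47.8523, fail to reject H₀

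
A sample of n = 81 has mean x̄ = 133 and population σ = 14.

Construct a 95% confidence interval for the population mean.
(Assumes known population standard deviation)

Confidence level: 95%, α = 0.05
z_0.025 = 1.960
SE = σ/√n = 14/√81 = 1.5556
Margin of error = 1.960 × 1.5556 = 3.0490
CI: x̄ ± margin = 133 ± 3.0490
CI: (129.9510, 136.0490)

Answer: (129.9510, 136.0490)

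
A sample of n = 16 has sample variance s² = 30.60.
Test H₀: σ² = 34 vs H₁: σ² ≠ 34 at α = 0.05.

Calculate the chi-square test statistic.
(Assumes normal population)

Answer: χ² = 13.5000, fail to reject H₀

Derivation:
df = n - 1 = 15
χ² = (n-1)s²/σ₀² = 15×30.60/34 = 13.5000
Critical values: χ²_{0.975,15} = 6.262, χ²_{0.025,15} = 27.488
Rejection region: χ² < 6.262 or χ² > 27.488
Decision: fail to reject H₀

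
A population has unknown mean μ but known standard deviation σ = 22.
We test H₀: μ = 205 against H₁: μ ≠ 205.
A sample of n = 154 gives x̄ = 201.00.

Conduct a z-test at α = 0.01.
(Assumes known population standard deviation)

Standard error: SE = σ/√n = 22/√154 = 1.7728
z-statistic: z = (x̄ - μ₀)/SE = (201.00 - 205)/1.7728 = -2.2563
Critical value: ±2.576
p-value = 0.0241
Decision: fail to reject H₀

Answer: z = -2.2563, fail to reject H₀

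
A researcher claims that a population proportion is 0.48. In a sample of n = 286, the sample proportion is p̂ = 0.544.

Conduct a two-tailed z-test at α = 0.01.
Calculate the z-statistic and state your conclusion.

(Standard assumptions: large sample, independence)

H₀: p = 0.48, H₁: p ≠ 0.48
Standard error: SE = √(p₀(1-p₀)/n) = √(0.48×0.52/286) = 0.029542
z-statistic: z = (p̂ - p₀)/SE = (0.544 - 0.48)/0.029542 = 2.1664
Critical value: z_0.005 = ±2.576
p-value = 0.0303
Decision: fail to reject H₀ at α = 0.01

Answer: z = 2.1664, fail to reject H₀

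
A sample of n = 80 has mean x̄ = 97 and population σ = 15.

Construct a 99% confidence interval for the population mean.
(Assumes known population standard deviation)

Answer: (92.6798, 101.3202)

Derivation:
Confidence level: 99%, α = 0.01
z_0.005 = 2.576
SE = σ/√n = 15/√80 = 1.6771
Margin of error = 2.576 × 1.6771 = 4.3202
CI: x̄ ± margin = 97 ± 4.3202
CI: (92.6798, 101.3202)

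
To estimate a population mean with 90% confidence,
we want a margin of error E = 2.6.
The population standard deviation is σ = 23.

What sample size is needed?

Answer: n = 212

Derivation:
z_0.05 = 1.645
n = (z×σ/E)² = (1.645×23/2.6)²
n = 211.7585
Round up: n = 212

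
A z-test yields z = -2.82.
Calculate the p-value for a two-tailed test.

For z = -2.82:
p = 2×P(Z > |-2.82|) = 2×(1 - Φ(2.82)) = 0.0048

Answer: p-value ≈ 0.0048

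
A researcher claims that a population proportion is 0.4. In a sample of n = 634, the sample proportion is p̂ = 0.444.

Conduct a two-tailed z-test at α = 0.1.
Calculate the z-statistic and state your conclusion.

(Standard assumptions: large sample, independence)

H₀: p = 0.4, H₁: p ≠ 0.4
Standard error: SE = √(p₀(1-p₀)/n) = √(0.4×0.6/634) = 0.019456
z-statistic: z = (p̂ - p₀)/SE = (0.444 - 0.4)/0.019456 = 2.2615
Critical value: z_0.05 = ±1.645
p-value = 0.0237
Decision: reject H₀ at α = 0.1

Answer: z = 2.2615, reject H₀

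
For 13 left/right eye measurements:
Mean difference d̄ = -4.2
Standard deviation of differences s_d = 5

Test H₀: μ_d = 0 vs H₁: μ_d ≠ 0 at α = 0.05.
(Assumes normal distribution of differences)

df = n - 1 = 12
SE = s_d/√n = 5/√13 = 1.3868
t = d̄/SE = -4.2/1.3868 = -3.0286
Critical value: t_{0.025,12} = ±2.179
p-value ≈ 0.0105
Decision: reject H₀

Answer: t = -3.0286, reject H₀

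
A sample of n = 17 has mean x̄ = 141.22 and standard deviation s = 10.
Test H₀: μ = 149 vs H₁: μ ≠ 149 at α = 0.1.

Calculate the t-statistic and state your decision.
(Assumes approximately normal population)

df = n - 1 = 16
SE = s/√n = 10/√17 = 2.4254
t = (x̄ - μ₀)/SE = (141.22 - 149)/2.4254 = -3.2077
Critical value: t_{0.05,16} = ±1.746
p-value ≈ 0.0055
Decision: reject H₀

Answer: t = -3.2077, reject H₀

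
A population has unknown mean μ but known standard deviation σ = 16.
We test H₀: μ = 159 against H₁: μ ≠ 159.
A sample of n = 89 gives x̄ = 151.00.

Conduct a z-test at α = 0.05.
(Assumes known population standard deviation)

Standard error: SE = σ/√n = 16/√89 = 1.6960
z-statistic: z = (x̄ - μ₀)/SE = (151.00 - 159)/1.6960 = -4.7170
Critical value: ±1.960
p-value < 0.0001
Decision: reject H₀

Answer: z = -4.7170, reject H₀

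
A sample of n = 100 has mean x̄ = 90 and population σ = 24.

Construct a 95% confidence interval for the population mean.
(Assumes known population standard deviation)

Answer: (85.2960, 94.7040)

Derivation:
Confidence level: 95%, α = 0.05
z_0.025 = 1.960
SE = σ/√n = 24/√100 = 2.4000
Margin of error = 1.960 × 2.4000 = 4.7040
CI: x̄ ± margin = 90 ± 4.7040
CI: (85.2960, 94.7040)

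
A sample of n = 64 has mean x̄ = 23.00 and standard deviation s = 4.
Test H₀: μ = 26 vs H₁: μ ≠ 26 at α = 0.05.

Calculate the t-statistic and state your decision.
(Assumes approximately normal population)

Answer: t = -6.0000, reject H₀

Derivation:
df = n - 1 = 63
SE = s/√n = 4/√64 = 0.5000
t = (x̄ - μ₀)/SE = (23.00 - 26)/0.5000 = -6.0000
Critical value: t_{0.025,63} = ±1.998
p-value < 0.0001
Decision: reject H₀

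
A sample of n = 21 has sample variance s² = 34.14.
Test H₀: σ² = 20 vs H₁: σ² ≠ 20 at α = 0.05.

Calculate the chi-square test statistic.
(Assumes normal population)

Answer: χ² = 34.1400, fail to reject H₀

Derivation:
df = n - 1 = 20
χ² = (n-1)s²/σ₀² = 20×34.14/20 = 34.1400
Critical values: χ²_{0.975,20} = 9.591, χ²_{0.025,20} = 34.170
Rejection region: χ² < 9.591 or χ² > 34.170
Decision: fail to reject H₀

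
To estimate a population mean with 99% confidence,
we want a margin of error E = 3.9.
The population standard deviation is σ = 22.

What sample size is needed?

z_0.005 = 2.576
n = (z×σ/E)² = (2.576×22/3.9)²
n = 211.1582
Round up: n = 212

Answer: n = 212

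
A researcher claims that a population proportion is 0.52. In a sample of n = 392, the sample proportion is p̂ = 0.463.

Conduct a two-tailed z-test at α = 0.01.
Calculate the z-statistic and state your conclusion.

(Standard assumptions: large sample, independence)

Answer: z = -2.2589, fail to reject H₀

Derivation:
H₀: p = 0.52, H₁: p ≠ 0.52
Standard error: SE = √(p₀(1-p₀)/n) = √(0.52×0.48/392) = 0.025234
z-statistic: z = (p̂ - p₀)/SE = (0.463 - 0.52)/0.025234 = -2.2589
Critical value: z_0.005 = ±2.576
p-value = 0.0239
Decision: fail to reject H₀ at α = 0.01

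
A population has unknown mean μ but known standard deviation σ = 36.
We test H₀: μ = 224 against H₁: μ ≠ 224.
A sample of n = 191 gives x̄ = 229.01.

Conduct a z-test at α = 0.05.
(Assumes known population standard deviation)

Answer: z = 1.9233, fail to reject H₀

Derivation:
Standard error: SE = σ/√n = 36/√191 = 2.6049
z-statistic: z = (x̄ - μ₀)/SE = (229.01 - 224)/2.6049 = 1.9233
Critical value: ±1.960
p-value = 0.0544
Decision: fail to reject H₀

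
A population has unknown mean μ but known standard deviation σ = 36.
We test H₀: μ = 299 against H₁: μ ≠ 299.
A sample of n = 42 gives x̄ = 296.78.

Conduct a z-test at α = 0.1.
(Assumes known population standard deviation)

Answer: z = -0.3996, fail to reject H₀

Derivation:
Standard error: SE = σ/√n = 36/√42 = 5.5549
z-statistic: z = (x̄ - μ₀)/SE = (296.78 - 299)/5.5549 = -0.3996
Critical value: ±1.645
p-value = 0.6895
Decision: fail to reject H₀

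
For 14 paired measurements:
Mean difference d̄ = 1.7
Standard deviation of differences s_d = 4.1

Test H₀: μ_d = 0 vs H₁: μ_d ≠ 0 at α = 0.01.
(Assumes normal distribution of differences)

Answer: t = 1.5514, fail to reject H₀

Derivation:
df = n - 1 = 13
SE = s_d/√n = 4.1/√14 = 1.0958
t = d̄/SE = 1.7/1.0958 = 1.5514
Critical value: t_{0.005,13} = ±3.012
p-value ≈ 0.1448
Decision: fail to reject H₀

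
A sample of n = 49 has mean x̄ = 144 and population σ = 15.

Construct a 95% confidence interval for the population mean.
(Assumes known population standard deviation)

Confidence level: 95%, α = 0.05
z_0.025 = 1.960
SE = σ/√n = 15/√49 = 2.1429
Margin of error = 1.960 × 2.1429 = 4.2001
CI: x̄ ± margin = 144 ± 4.2001
CI: (139.7999, 148.2001)

Answer: (139.7999, 148.2001)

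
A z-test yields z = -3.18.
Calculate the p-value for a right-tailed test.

For z = -3.18:
p = P(Z > -3.18) = 1 - Φ(-3.18) = 0.9993

Answer: p-value ≈ 0.9993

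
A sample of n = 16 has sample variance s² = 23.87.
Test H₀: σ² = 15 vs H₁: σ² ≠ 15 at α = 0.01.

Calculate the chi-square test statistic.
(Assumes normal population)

Answer: χ² = 23.8700, fail to reject H₀

Derivation:
df = n - 1 = 15
χ² = (n-1)s²/σ₀² = 15×23.87/15 = 23.8700
Critical values: χ²_{0.995,15} = 4.601, χ²_{0.005,15} = 32.801
Rejection region: χ² < 4.601 or χ² > 32.801
Decision: fail to reject H₀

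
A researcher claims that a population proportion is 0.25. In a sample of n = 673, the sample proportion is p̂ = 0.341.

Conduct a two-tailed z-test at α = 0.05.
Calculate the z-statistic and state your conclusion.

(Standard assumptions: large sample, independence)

H₀: p = 0.25, H₁: p ≠ 0.25
Standard error: SE = √(p₀(1-p₀)/n) = √(0.25×0.75/673) = 0.016691
z-statistic: z = (p̂ - p₀)/SE = (0.341 - 0.25)/0.016691 = 5.4520
Critical value: z_0.025 = ±1.960
p-value < 0.0001
Decision: reject H₀ at α = 0.05

Answer: z = 5.4520, reject H₀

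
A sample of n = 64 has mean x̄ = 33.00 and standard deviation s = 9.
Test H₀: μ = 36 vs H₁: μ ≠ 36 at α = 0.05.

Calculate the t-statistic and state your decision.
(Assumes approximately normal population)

Answer: t = -2.6667, reject H₀

Derivation:
df = n - 1 = 63
SE = s/√n = 9/√64 = 1.1250
t = (x̄ - μ₀)/SE = (33.00 - 36)/1.1250 = -2.6667
Critical value: t_{0.025,63} = ±1.998
p-value ≈ 0.0097
Decision: reject H₀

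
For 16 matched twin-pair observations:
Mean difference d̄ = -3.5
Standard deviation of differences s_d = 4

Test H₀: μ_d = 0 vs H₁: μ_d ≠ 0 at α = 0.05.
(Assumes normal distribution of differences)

df = n - 1 = 15
SE = s_d/√n = 4/√16 = 1.0000
t = d̄/SE = -3.5/1.0000 = -3.5000
Critical value: t_{0.025,15} = ±2.131
p-value ≈ 0.0032
Decision: reject H₀

Answer: t = -3.5000, reject H₀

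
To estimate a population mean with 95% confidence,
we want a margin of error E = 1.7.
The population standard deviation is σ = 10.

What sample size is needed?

z_0.025 = 1.960
n = (z×σ/E)² = (1.960×10/1.7)²
n = 132.9273
Round up: n = 133

Answer: n = 133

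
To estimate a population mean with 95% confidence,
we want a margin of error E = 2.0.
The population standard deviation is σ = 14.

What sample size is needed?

Answer: n = 189

Derivation:
z_0.025 = 1.960
n = (z×σ/E)² = (1.960×14/2.0)²
n = 188.2384
Round up: n = 189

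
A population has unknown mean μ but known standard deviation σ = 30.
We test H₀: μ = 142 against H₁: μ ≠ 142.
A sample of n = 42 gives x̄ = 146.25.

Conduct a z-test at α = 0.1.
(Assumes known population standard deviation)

Answer: z = 0.9181, fail to reject H₀

Derivation:
Standard error: SE = σ/√n = 30/√42 = 4.6291
z-statistic: z = (x̄ - μ₀)/SE = (146.25 - 142)/4.6291 = 0.9181
Critical value: ±1.645
p-value = 0.3586
Decision: fail to reject H₀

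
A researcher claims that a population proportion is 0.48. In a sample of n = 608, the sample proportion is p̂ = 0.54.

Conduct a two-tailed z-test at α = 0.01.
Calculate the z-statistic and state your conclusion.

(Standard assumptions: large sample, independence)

Answer: z = 2.9614, reject H₀

Derivation:
H₀: p = 0.48, H₁: p ≠ 0.48
Standard error: SE = √(p₀(1-p₀)/n) = √(0.48×0.52/608) = 0.020261
z-statistic: z = (p̂ - p₀)/SE = (0.54 - 0.48)/0.020261 = 2.9614
Critical value: z_0.005 = ±2.576
p-value = 0.0031
Decision: reject H₀ at α = 0.01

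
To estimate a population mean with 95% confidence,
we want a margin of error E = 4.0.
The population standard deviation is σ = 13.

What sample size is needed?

Answer: n = 41

Derivation:
z_0.025 = 1.960
n = (z×σ/E)² = (1.960×13/4.0)²
n = 40.5769
Round up: n = 41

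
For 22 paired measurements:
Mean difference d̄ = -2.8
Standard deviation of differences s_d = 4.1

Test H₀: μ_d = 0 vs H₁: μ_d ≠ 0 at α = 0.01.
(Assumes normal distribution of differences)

Answer: t = -3.2033, reject H₀

Derivation:
df = n - 1 = 21
SE = s_d/√n = 4.1/√22 = 0.8741
t = d̄/SE = -2.8/0.8741 = -3.2033
Critical value: t_{0.005,21} = ±2.831
p-value ≈ 0.0043
Decision: reject H₀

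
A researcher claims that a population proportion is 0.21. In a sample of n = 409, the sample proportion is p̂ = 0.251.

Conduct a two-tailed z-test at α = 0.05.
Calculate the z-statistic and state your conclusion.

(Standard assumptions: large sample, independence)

Answer: z = 2.0357, reject H₀

Derivation:
H₀: p = 0.21, H₁: p ≠ 0.21
Standard error: SE = √(p₀(1-p₀)/n) = √(0.21×0.79/409) = 0.020140
z-statistic: z = (p̂ - p₀)/SE = (0.251 - 0.21)/0.020140 = 2.0357
Critical value: z_0.025 = ±1.960
p-value = 0.0418
Decision: reject H₀ at α = 0.05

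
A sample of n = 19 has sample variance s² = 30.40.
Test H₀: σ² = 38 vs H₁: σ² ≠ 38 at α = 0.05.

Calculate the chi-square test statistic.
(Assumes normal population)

df = n - 1 = 18
χ² = (n-1)s²/σ₀² = 18×30.40/38 = 14.4000
Critical values: χ²_{0.975,18} = 8.231, χ²_{0.025,18} = 31.526
Rejection region: χ² < 8.231 or χ² > 31.526
Decision: fail to reject H₀

Answer: χ² = 14.4000, fail to reject H₀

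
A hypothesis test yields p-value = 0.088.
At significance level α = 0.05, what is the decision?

Compare p-value to α:
0.088 ≥ 0.05
Decision: fail to reject H₀

Answer: fail to reject H₀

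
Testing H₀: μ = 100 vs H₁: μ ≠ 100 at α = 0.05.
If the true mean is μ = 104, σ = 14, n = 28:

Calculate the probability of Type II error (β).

SE = σ/√n = 14/√28 = 2.6458
Critical values: μ₀ ± z_0.025×SE = 100 ± 1.960×2.6458
Acceptance region: (94.8142, 105.1858)
Under H₁ (μ = 104): z_high = (105.1858 - 104)/2.6458 = 0.4482, z_low = (94.8142 - 104)/2.6458 = -3.4718
β = P(not reject | H₁) = Φ(0.4482) - Φ(-3.4718) ≈ 0.6727

Answer: β ≈ 0.6727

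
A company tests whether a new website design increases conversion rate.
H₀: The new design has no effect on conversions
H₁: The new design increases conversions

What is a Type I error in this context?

A Type I error (probability α) occurs when we reject a true H₀.
A Type II error (probability β) occurs when we fail to reject a false H₀.

Answer: Switching to a new design that doesn't actually help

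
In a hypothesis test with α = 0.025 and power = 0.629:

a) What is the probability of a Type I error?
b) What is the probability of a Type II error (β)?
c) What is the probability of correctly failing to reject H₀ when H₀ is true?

a) Type I error probability = α = 0.025
b) Power = P(reject H₀ | H₁ true) = 1 - β = 0.629, so Type II error probability = β = 1 - Power = 0.371
c) P(fail to reject H₀ | H₀ true) = 1 - α = 0.975

Answer: a) 0.025, b) 0.371, c) 0.975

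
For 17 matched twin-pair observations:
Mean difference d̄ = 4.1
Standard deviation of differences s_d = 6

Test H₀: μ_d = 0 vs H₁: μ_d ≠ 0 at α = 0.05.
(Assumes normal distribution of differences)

Answer: t = 2.8175, reject H₀

Derivation:
df = n - 1 = 16
SE = s_d/√n = 6/√17 = 1.4552
t = d̄/SE = 4.1/1.4552 = 2.8175
Critical value: t_{0.025,16} = ±2.120
p-value ≈ 0.0124
Decision: reject H₀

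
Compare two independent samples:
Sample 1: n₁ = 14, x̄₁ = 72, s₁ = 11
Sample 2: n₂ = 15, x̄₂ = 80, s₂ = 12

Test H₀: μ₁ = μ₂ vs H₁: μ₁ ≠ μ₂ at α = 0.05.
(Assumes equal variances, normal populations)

Answer: t = -1.8672, fail to reject H₀

Derivation:
Pooled variance: s²_p = [13×11² + 14×12²]/(27) = 132.9259
s_p = 11.5293
SE = s_p×√(1/n₁ + 1/n₂) = 11.5293×√(1/14 + 1/15) = 4.2844
t = (x̄₁ - x̄₂)/SE = (72 - 80)/4.2844 = -1.8672
df = 27, t-critical = ±2.052
Decision: fail to reject H₀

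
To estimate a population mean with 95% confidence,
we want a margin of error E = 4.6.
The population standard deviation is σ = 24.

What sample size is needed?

z_0.025 = 1.960
n = (z×σ/E)² = (1.960×24/4.6)²
n = 104.5729
Round up: n = 105

Answer: n = 105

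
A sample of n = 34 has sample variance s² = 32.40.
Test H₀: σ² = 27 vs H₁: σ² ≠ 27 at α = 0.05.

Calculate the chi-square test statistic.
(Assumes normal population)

Answer: χ² = 39.6000, fail to reject H₀

Derivation:
df = n - 1 = 33
χ² = (n-1)s²/σ₀² = 33×32.40/27 = 39.6000
Critical values: χ²_{0.975,33} = 19.047, χ²_{0.025,33} = 50.725
Rejection region: χ² < 19.047 or χ² > 50.725
Decision: fail to reject H₀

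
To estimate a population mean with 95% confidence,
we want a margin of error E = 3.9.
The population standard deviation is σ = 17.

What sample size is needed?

z_0.025 = 1.960
n = (z×σ/E)² = (1.960×17/3.9)²
n = 72.9929
Round up: n = 73

Answer: n = 73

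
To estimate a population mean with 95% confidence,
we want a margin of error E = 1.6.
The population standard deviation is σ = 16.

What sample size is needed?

Answer: n = 385

Derivation:
z_0.025 = 1.960
n = (z×σ/E)² = (1.960×16/1.6)²
n = 384.1600
Round up: n = 385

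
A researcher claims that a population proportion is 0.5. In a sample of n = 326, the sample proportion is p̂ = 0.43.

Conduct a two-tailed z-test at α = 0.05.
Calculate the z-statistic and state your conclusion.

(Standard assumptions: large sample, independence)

H₀: p = 0.5, H₁: p ≠ 0.5
Standard error: SE = √(p₀(1-p₀)/n) = √(0.5×0.5/326) = 0.027692
z-statistic: z = (p̂ - p₀)/SE = (0.43 - 0.5)/0.027692 = -2.5278
Critical value: z_0.025 = ±1.960
p-value = 0.0115
Decision: reject H₀ at α = 0.05

Answer: z = -2.5278, reject H₀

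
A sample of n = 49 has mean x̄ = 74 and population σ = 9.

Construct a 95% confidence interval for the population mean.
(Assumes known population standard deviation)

Confidence level: 95%, α = 0.05
z_0.025 = 1.960
SE = σ/√n = 9/√49 = 1.2857
Margin of error = 1.960 × 1.2857 = 2.5200
CI: x̄ ± margin = 74 ± 2.5200
CI: (71.4800, 76.5200)

Answer: (71.4800, 76.5200)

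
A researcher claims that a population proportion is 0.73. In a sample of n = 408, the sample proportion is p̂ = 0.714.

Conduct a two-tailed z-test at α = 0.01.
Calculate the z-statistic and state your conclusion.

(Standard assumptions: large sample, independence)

H₀: p = 0.73, H₁: p ≠ 0.73
Standard error: SE = √(p₀(1-p₀)/n) = √(0.73×0.27/408) = 0.021979
z-statistic: z = (p̂ - p₀)/SE = (0.714 - 0.73)/0.021979 = -0.7280
Critical value: z_0.005 = ±2.576
p-value = 0.4666
Decision: fail to reject H₀ at α = 0.01

Answer: z = -0.7280, fail to reject H₀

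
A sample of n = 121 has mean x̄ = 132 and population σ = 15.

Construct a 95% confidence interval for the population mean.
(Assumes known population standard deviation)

Answer: (129.3273, 134.6727)

Derivation:
Confidence level: 95%, α = 0.05
z_0.025 = 1.960
SE = σ/√n = 15/√121 = 1.3636
Margin of error = 1.960 × 1.3636 = 2.6727
CI: x̄ ± margin = 132 ± 2.6727
CI: (129.3273, 134.6727)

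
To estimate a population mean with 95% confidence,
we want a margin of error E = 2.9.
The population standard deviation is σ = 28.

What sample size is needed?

Answer: n = 359

Derivation:
z_0.025 = 1.960
n = (z×σ/E)² = (1.960×28/2.9)²
n = 358.1230
Round up: n = 359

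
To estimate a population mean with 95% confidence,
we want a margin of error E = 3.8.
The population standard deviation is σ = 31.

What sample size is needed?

Answer: n = 256

Derivation:
z_0.025 = 1.960
n = (z×σ/E)² = (1.960×31/3.8)²
n = 255.6633
Round up: n = 256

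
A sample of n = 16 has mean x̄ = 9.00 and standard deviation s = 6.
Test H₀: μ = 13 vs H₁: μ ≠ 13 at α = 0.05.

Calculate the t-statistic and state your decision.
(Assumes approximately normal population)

Answer: t = -2.6667, reject H₀

Derivation:
df = n - 1 = 15
SE = s/√n = 6/√16 = 1.5000
t = (x̄ - μ₀)/SE = (9.00 - 13)/1.5000 = -2.6667
Critical value: t_{0.025,15} = ±2.131
p-value ≈ 0.0176
Decision: reject H₀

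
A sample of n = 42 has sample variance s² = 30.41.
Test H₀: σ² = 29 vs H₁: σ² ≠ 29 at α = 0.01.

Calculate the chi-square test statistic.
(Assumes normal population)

Answer: χ² = 42.9934, fail to reject H₀

Derivation:
df = n - 1 = 41
χ² = (n-1)s²/σ₀² = 41×30.41/29 = 42.9934
Critical values: χ²_{0.995,41} = 21.421, χ²_{0.005,41} = 68.053
Rejection region: χ² < 21.421 or χ² > 68.053
Decision: fail to reject H₀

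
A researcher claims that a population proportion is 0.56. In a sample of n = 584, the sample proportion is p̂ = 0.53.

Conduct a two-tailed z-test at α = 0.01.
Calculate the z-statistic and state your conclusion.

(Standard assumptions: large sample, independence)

H₀: p = 0.56, H₁: p ≠ 0.56
Standard error: SE = √(p₀(1-p₀)/n) = √(0.56×0.44/584) = 0.020541
z-statistic: z = (p̂ - p₀)/SE = (0.53 - 0.56)/0.020541 = -1.4605
Critical value: z_0.005 = ±2.576
p-value = 0.1442
Decision: fail to reject H₀ at α = 0.01

Answer: z = -1.4605, fail to reject H₀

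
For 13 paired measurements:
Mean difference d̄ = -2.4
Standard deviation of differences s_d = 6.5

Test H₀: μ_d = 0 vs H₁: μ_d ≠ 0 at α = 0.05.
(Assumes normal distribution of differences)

df = n - 1 = 12
SE = s_d/√n = 6.5/√13 = 1.8028
t = d̄/SE = -2.4/1.8028 = -1.3313
Critical value: t_{0.025,12} = ±2.179
p-value ≈ 0.2078
Decision: fail to reject H₀

Answer: t = -1.3313, fail to reject H₀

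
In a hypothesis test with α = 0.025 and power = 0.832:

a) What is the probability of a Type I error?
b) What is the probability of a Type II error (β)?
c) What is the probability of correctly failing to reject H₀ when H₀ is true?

Answer: a) 0.025, b) 0.168, c) 0.975

Derivation:
a) Type I error probability = α = 0.025
b) Power = P(reject H₀ | H₁ true) = 1 - β = 0.832, so Type II error probability = β = 1 - Power = 0.168
c) P(fail to reject H₀ | H₀ true) = 1 - α = 0.975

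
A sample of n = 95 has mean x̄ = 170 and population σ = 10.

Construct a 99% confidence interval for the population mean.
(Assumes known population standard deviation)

Confidence level: 99%, α = 0.01
z_0.005 = 2.576
SE = σ/√n = 10/√95 = 1.0260
Margin of error = 2.576 × 1.0260 = 2.6430
CI: x̄ ± margin = 170 ± 2.6430
CI: (167.3570, 172.6430)

Answer: (167.3570, 172.6430)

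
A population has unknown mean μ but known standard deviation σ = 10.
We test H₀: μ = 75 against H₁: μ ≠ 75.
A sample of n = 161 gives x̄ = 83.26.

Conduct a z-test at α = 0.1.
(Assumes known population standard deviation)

Standard error: SE = σ/√n = 10/√161 = 0.7881
z-statistic: z = (x̄ - μ₀)/SE = (83.26 - 75)/0.7881 = 10.4809
Critical value: ±1.645
p-value < 0.0001
Decision: reject H₀

Answer: z = 10.4809, reject H₀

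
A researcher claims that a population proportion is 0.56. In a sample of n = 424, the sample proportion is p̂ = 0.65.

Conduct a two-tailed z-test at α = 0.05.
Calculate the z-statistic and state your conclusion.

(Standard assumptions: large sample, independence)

H₀: p = 0.56, H₁: p ≠ 0.56
Standard error: SE = √(p₀(1-p₀)/n) = √(0.56×0.44/424) = 0.024107
z-statistic: z = (p̂ - p₀)/SE = (0.65 - 0.56)/0.024107 = 3.7334
Critical value: z_0.025 = ±1.960
p-value = 0.0002
Decision: reject H₀ at α = 0.05

Answer: z = 3.7334, reject H₀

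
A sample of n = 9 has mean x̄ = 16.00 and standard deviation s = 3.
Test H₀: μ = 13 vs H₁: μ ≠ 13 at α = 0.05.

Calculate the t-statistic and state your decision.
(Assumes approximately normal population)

Answer: t = 3.0000, reject H₀

Derivation:
df = n - 1 = 8
SE = s/√n = 3/√9 = 1.0000
t = (x̄ - μ₀)/SE = (16.00 - 13)/1.0000 = 3.0000
Critical value: t_{0.025,8} = ±2.306
p-value ≈ 0.0171
Decision: reject H₀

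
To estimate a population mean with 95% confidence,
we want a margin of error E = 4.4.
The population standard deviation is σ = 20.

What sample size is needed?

z_0.025 = 1.960
n = (z×σ/E)² = (1.960×20/4.4)²
n = 79.3719
Round up: n = 80

Answer: n = 80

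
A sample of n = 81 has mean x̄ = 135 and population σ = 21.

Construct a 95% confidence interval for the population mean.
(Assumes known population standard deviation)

Confidence level: 95%, α = 0.05
z_0.025 = 1.960
SE = σ/√n = 21/√81 = 2.3333
Margin of error = 1.960 × 2.3333 = 4.5733
CI: x̄ ± margin = 135 ± 4.5733
CI: (130.4267, 139.5733)

Answer: (130.4267, 139.5733)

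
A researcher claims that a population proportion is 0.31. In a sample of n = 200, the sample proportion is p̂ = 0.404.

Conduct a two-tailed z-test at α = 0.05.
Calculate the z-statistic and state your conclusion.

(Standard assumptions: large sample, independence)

Answer: z = 2.8744, reject H₀

Derivation:
H₀: p = 0.31, H₁: p ≠ 0.31
Standard error: SE = √(p₀(1-p₀)/n) = √(0.31×0.69/200) = 0.032703
z-statistic: z = (p̂ - p₀)/SE = (0.404 - 0.31)/0.032703 = 2.8744
Critical value: z_0.025 = ±1.960
p-value = 0.0040
Decision: reject H₀ at α = 0.05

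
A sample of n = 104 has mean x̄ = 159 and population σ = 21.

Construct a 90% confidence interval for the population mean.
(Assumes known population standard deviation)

Answer: (155.6126, 162.3874)

Derivation:
Confidence level: 90%, α = 0.1
z_0.05 = 1.645
SE = σ/√n = 21/√104 = 2.0592
Margin of error = 1.645 × 2.0592 = 3.3874
CI: x̄ ± margin = 159 ± 3.3874
CI: (155.6126, 162.3874)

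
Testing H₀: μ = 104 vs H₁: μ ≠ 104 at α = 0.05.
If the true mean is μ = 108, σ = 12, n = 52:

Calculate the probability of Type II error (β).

Answer: β ≈ 0.3286

Derivation:
SE = σ/√n = 12/√52 = 1.6641
Critical values: μ₀ ± z_0.025×SE = 104 ± 1.960×1.6641
Acceptance region: (100.7384, 107.2616)
Under H₁ (μ = 108): z_high = (107.2616 - 108)/1.6641 = -0.4437, z_low = (100.7384 - 108)/1.6641 = -4.3637
β = P(not reject | H₁) = Φ(-0.4437) - Φ(-4.3637) ≈ 0.3286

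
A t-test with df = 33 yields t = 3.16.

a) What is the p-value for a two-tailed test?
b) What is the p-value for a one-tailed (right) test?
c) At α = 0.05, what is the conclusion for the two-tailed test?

Answer: a) 0.0034, b) 0.0017, c) reject H₀

Derivation:
Using t-distribution with df = 33:
a) Two-tailed: p = 2×P(T > 3.16) = 0.0034
b) One-tailed: p = P(T > 3.16) = 0.0017
c) 0.0034 < 0.05, reject H₀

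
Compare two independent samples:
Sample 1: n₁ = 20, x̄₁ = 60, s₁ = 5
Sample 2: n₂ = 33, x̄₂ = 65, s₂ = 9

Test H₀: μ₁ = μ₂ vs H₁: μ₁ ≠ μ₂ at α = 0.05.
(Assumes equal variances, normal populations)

Answer: t = -2.2753, reject H₀

Derivation:
Pooled variance: s²_p = [19×5² + 32×9²]/(51) = 60.1373
s_p = 7.7548
SE = s_p×√(1/n₁ + 1/n₂) = 7.7548×√(1/20 + 1/33) = 2.1975
t = (x̄₁ - x̄₂)/SE = (60 - 65)/2.1975 = -2.2753
df = 51, t-critical = ±2.008
Decision: reject H₀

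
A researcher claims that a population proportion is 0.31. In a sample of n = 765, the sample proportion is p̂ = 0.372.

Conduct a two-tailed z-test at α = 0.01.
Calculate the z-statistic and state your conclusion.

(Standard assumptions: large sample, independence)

Answer: z = 3.7079, reject H₀

Derivation:
H₀: p = 0.31, H₁: p ≠ 0.31
Standard error: SE = √(p₀(1-p₀)/n) = √(0.31×0.69/765) = 0.016721
z-statistic: z = (p̂ - p₀)/SE = (0.372 - 0.31)/0.016721 = 3.7079
Critical value: z_0.005 = ±2.576
p-value = 0.0002
Decision: reject H₀ at α = 0.01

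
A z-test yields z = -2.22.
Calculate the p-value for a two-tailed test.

Answer: p-value ≈ 0.0264

Derivation:
For z = -2.22:
p = 2×P(Z > |-2.22|) = 2×(1 - Φ(2.22)) = 0.0264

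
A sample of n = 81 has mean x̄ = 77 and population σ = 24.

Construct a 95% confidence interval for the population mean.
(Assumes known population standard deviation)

Confidence level: 95%, α = 0.05
z_0.025 = 1.960
SE = σ/√n = 24/√81 = 2.6667
Margin of error = 1.960 × 2.6667 = 5.2267
CI: x̄ ± margin = 77 ± 5.2267
CI: (71.7733, 82.2267)

Answer: (71.7733, 82.2267)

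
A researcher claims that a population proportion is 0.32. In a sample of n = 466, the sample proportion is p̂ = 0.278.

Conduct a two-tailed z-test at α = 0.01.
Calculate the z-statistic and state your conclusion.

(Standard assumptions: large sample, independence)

Answer: z = -1.9436, fail to reject H₀

Derivation:
H₀: p = 0.32, H₁: p ≠ 0.32
Standard error: SE = √(p₀(1-p₀)/n) = √(0.32×0.68/466) = 0.021609
z-statistic: z = (p̂ - p₀)/SE = (0.278 - 0.32)/0.021609 = -1.9436
Critical value: z_0.005 = ±2.576
p-value = 0.0519
Decision: fail to reject H₀ at α = 0.01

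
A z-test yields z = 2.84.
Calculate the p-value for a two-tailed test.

For z = 2.84:
p = 2×P(Z > |2.84|) = 2×(1 - Φ(2.84)) = 0.0045

Answer: p-value ≈ 0.0045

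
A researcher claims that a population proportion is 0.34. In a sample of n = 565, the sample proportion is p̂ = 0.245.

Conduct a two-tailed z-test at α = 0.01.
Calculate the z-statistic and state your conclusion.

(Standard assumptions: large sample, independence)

H₀: p = 0.34, H₁: p ≠ 0.34
Standard error: SE = √(p₀(1-p₀)/n) = √(0.34×0.66/565) = 0.019929
z-statistic: z = (p̂ - p₀)/SE = (0.245 - 0.34)/0.019929 = -4.7669
Critical value: z_0.005 = ±2.576
p-value < 0.0001
Decision: reject H₀ at α = 0.01

Answer: z = -4.7669, reject H₀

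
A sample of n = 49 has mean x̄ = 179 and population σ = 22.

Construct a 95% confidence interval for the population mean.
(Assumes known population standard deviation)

Confidence level: 95%, α = 0.05
z_0.025 = 1.960
SE = σ/√n = 22/√49 = 3.1429
Margin of error = 1.960 × 3.1429 = 6.1601
CI: x̄ ± margin = 179 ± 6.1601
CI: (172.8399, 185.1601)

Answer: (172.8399, 185.1601)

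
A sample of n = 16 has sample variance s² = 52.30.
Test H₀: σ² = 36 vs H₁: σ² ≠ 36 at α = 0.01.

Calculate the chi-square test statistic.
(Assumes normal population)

df = n - 1 = 15
χ² = (n-1)s²/σ₀² = 15×52.30/36 = 21.7917
Critical values: χ²_{0.995,15} = 4.601, χ²_{0.005,15} = 32.801
Rejection region: χ² < 4.601 or χ² > 32.801
Decision: fail to reject H₀

Answer: χ² = 21.7917, fail to reject H₀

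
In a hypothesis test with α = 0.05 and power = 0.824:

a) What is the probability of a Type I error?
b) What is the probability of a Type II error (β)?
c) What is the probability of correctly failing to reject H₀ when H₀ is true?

Answer: a) 0.05, b) 0.176, c) 0.95

Derivation:
a) Type I error probability = α = 0.05
b) Power = P(reject H₀ | H₁ true) = 1 - β = 0.824, so Type II error probability = β = 1 - Power = 0.176
c) P(fail to reject H₀ | H₀ true) = 1 - α = 0.95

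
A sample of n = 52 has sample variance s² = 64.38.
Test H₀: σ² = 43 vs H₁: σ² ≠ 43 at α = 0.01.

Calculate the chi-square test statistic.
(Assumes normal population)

df = n - 1 = 51
χ² = (n-1)s²/σ₀² = 51×64.38/43 = 76.3577
Critical values: χ²_{0.995,51} = 28.735, χ²_{0.005,51} = 80.747
Rejection region: χ² < 28.735 or χ² > 80.747
Decision: fail to reject H₀

Answer: χ² = 76.3577, fail to reject H₀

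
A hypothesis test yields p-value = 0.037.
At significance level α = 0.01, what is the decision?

Answer: fail to reject H₀

Derivation:
Compare p-value to α:
0.037 ≥ 0.01
Decision: fail to reject H₀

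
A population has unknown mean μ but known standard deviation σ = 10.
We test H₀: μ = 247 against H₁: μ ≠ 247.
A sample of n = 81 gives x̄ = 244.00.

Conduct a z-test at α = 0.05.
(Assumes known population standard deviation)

Answer: z = -2.7000, reject H₀

Derivation:
Standard error: SE = σ/√n = 10/√81 = 1.1111
z-statistic: z = (x̄ - μ₀)/SE = (244.00 - 247)/1.1111 = -2.7000
Critical value: ±1.960
p-value = 0.0069
Decision: reject H₀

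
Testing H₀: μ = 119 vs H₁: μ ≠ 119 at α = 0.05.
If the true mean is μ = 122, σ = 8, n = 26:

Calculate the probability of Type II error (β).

SE = σ/√n = 8/√26 = 1.5689
Critical values: μ₀ ± z_0.025×SE = 119 ± 1.960×1.5689
Acceptance region: (115.9250, 122.0750)
Under H₁ (μ = 122): z_high = (122.0750 - 122)/1.5689 = 0.0478, z_low = (115.9250 - 122)/1.5689 = -3.8721
β = P(not reject | H₁) = Φ(0.0478) - Φ(-3.8721) ≈ 0.5190

Answer: β ≈ 0.5190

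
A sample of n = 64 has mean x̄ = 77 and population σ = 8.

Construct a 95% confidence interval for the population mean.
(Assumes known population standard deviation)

Answer: (75.0400, 78.9600)

Derivation:
Confidence level: 95%, α = 0.05
z_0.025 = 1.960
SE = σ/√n = 8/√64 = 1.0000
Margin of error = 1.960 × 1.0000 = 1.9600
CI: x̄ ± margin = 77 ± 1.9600
CI: (75.0400, 78.9600)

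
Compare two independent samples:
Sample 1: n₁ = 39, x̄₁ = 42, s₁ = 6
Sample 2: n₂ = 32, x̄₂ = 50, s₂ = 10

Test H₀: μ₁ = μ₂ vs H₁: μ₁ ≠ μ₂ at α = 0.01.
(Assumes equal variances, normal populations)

Answer: t = -4.1680, reject H₀

Derivation:
Pooled variance: s²_p = [38×6² + 31×10²]/(69) = 64.7536
s_p = 8.0470
SE = s_p×√(1/n₁ + 1/n₂) = 8.0470×√(1/39 + 1/32) = 1.9194
t = (x̄₁ - x̄₂)/SE = (42 - 50)/1.9194 = -4.1680
df = 69, t-critical = ±2.649
Decision: reject H₀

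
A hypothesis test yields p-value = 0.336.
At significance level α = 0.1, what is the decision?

Compare p-value to α:
0.336 ≥ 0.1
Decision: fail to reject H₀

Answer: fail to reject H₀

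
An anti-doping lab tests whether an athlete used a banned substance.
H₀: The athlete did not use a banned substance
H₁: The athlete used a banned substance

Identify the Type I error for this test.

Answer: Falsely accusing a clean athlete of doping

Derivation:
Type I error (α): Rejecting H₀ when H₀ is true
Type II error (β): Failing to reject H₀ when H₁ is true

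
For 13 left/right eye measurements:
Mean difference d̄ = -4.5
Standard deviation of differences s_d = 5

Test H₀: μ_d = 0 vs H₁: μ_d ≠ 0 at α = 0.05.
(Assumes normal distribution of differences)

Answer: t = -3.2449, reject H₀

Derivation:
df = n - 1 = 12
SE = s_d/√n = 5/√13 = 1.3868
t = d̄/SE = -4.5/1.3868 = -3.2449
Critical value: t_{0.025,12} = ±2.179
p-value ≈ 0.0070
Decision: reject H₀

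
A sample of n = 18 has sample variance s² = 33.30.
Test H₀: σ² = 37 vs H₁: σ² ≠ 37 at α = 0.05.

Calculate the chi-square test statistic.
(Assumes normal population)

Answer: χ² = 15.3000, fail to reject H₀

Derivation:
df = n - 1 = 17
χ² = (n-1)s²/σ₀² = 17×33.30/37 = 15.3000
Critical values: χ²_{0.975,17} = 7.564, χ²_{0.025,17} = 30.191
Rejection region: χ² < 7.564 or χ² > 30.191
Decision: fail to reject H₀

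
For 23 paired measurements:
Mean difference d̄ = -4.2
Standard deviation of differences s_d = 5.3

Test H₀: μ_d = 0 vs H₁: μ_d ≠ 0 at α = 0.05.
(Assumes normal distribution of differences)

Answer: t = -3.8006, reject H₀

Derivation:
df = n - 1 = 22
SE = s_d/√n = 5.3/√23 = 1.1051
t = d̄/SE = -4.2/1.1051 = -3.8006
Critical value: t_{0.025,22} = ±2.074
p-value ≈ 0.0010
Decision: reject H₀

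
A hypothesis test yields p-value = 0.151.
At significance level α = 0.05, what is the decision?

Answer: fail to reject H₀

Derivation:
Compare p-value to α:
0.151 ≥ 0.05
Decision: fail to reject H₀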